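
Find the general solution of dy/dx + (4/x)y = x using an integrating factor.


P(x) = 4/x ⇒ μ = x^4.
(x^4 y)' = x^4·x^1 = x^5.
Integrate: x^4 y = x^6/(6) + C.
Solve for y: y = (1/6)x^2 + C/x^4.


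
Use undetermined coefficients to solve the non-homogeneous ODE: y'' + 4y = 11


Homogeneous part: r² + 4 = 0 ⇒ r = ±2i, so y_h = C₁cos(2x) + C₂sin(2x).
Try constant y_p = A; plug in: 4A = 11 ⇒ A = 11/4.
General solution: y = C₁cos(2x) + C₂sin(2x) + 11/4.


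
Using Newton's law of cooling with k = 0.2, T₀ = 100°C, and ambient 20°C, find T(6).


Newton's law: dT/dt = -k(T - T_a) has solution T(t) = T_a + (T₀ - T_a)e^(-kt).
Plug in T_a = 20, T₀ = 100, k = 0.2, t = 6: T(6) = 20 + (80)e^(-1.20) ≈ 44.1°C.


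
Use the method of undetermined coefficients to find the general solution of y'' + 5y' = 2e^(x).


Characteristic roots of r² + 5r = 0 are -5, 0.
y_h = C₁e^(-5x) + C₂.
Forcing exponent 1 is not a characteristic root; try y_p = Ae^(x).
Substitute: A·(1 + (5)·1 + (0)) = A·6 = 2, so A = 1/3.
General solution: y = C₁e^(-5x) + C₂ + (1/3)e^(x).


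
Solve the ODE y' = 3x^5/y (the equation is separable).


Separate variables: y dy = 3x^5 dx.
Integrate both sides: y²/2 = (1/2)x^6 + C₀.
Multiply by 2: y² = x^6 + C.


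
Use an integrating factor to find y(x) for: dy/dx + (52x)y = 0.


P(x) = 52x ⇒ μ = e^(26x²).
Q(x) = 0 so μ y is constant: y = Ce^(-26x²).


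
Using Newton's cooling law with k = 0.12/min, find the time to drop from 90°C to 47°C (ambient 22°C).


From T(t) = T_a + (T₀ - T_a)e^(-kt), set T(t) = 47:
(47 - 22) / (90 - 22) = e^(-0.12t), so t = -ln(0.368)/0.12 ≈ 8.3 minutes.


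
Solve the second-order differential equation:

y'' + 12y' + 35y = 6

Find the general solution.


Characteristic roots of r² + 12r + 35 = 0 are -7, -5.
y_h = C₁e^(-7x) + C₂e^(-5x).
Constant forcing; try y_p = A. Then 35A = 6 ⇒ A = 6/35.
General solution: y = C₁e^(-7x) + C₂e^(-5x) + 6/35.


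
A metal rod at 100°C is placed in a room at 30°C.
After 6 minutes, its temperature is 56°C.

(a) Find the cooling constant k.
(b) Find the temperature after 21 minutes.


Newton's law: T(t) = T_a + (T₀ - T_a)e^(-kt).
(a) Use T(6) = 56: (56 - 30)/(100 - 30) = e^(-k·6), so k = -ln(0.371)/6 ≈ 0.1651.
(b) Apply k to t = 21: T(21) = 30 + (70)e^(-3.466) ≈ 32.2°C.


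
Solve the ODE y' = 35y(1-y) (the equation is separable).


Separate: dy/[y(1-y)] = 35 dx.
Partial fractions: 1/[y(1-y)] = 1/y + 1/(1-y).
Integrate: ln|y/(1-y)| = 35x + C₀.
Solve for y: y = 1/(1 + Ce^(-35x)).


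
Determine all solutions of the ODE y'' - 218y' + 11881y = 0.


Characteristic equation: r² - 218r + 11881 = 0, i.e. (r - 109)² = 0.
Repeated root r = 109; include an x factor for the second linearly independent solution.
General solution: y = (C₁ + C₂x)e^(109x).


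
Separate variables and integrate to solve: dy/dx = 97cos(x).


g(y) = 1, so integrate directly: y = ∫ 97cos(x) dx = 97sin(x) + C.


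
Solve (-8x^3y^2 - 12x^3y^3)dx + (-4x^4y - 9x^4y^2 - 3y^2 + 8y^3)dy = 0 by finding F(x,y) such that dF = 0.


Check exactness: ∂M/∂y = -16x^3y - 36x^3y^2 and ∂N/∂x = -16x^3y - 36x^3y^2; equal, so the equation is exact.
Integrate M with respect to x (treating y as constant): ∫M dx = -2x^4y^2 - 3x^4y^3 + h(y).
Differentiate w.r.t. y and set equal to N: the x-dependent terms already match, leaving h'(y) = -3y^2 + 8y^3. Integrate: h(y) = -y^3 + 2y^4.
So F(x,y) = -2x^4y^2 - 3x^4y^3 - y^3 + 2y^4.
General solution: -2x^4y^2 - 3x^4y^3 - y^3 + 2y^4 = C.


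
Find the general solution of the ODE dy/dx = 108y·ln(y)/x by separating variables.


Separate: dy/[y ln(y)] = 108 dx/x.
Substitute u = ln(y): du/u = 108 dx/x.
Integrate: ln|ln(y)| = 108ln|x| + C₀, hence ln(y) = C·x^108.


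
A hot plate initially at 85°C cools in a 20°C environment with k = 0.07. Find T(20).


Newton's law: dT/dt = -k(T - T_a) has solution T(t) = T_a + (T₀ - T_a)e^(-kt).
Plug in T_a = 20, T₀ = 85, k = 0.07, t = 20: T(20) = 20 + (65)e^(-1.40) ≈ 36.0°C.


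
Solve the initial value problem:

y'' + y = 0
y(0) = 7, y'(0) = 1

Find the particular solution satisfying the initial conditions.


Characteristic roots of r² + 1 = 0 are ±1i, so y = C₁cos(x) + C₂sin(x).
Apply y(0) = 7: C₁ = 7. Differentiate and apply y'(0) = 1: 1·C₂ = 1, so C₂ = 1.
Particular solution: y = 7cos(x) + sin(x).


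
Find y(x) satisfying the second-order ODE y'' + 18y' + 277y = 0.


Characteristic equation: r² + 18r + 277 = 0.
Discriminant is negative; roots r = -9 ± 14i (complex conjugate pair).
General solution uses e^(α x)(C₁ cos(β x) + C₂ sin(β x)): y = e^(-9x)(C₁cos(14x) + C₂sin(14x)).


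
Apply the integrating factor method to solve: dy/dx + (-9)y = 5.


P(x) = -9 ⇒ μ = e^(-9x).
(μ y)' = 5e^(-9x) ⇒ μ y = -(5/9)e^(-9x) + C.
Divide by μ: y = -5/9 + Ce^(9x).


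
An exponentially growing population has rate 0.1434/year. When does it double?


Exponential growth: P(t) = P₀ e^(0.1434t). Set P(t)/P₀ = 2: e^(0.1434t) = 2.
Solve: t = ln(2)/0.1434 ≈ 4.83 years.


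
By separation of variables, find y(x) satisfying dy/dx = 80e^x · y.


Separate variables: dy/y = 80e^x dx.
Integrate: ln|y| = 80e^x + C₀.
Exponentiate: y = Ce^(80e^x).


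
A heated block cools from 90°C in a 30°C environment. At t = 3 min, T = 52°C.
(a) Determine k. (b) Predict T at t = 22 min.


Newton's law: T(t) = T_a + (T₀ - T_a)e^(-kt).
(a) Use T(3) = 52: (52 - 30)/(90 - 30) = e^(-k·3), so k = -ln(0.367)/3 ≈ 0.3344.
(b) Apply k to t = 22: T(22) = 30 + (60)e^(-7.358) ≈ 30.0°C.


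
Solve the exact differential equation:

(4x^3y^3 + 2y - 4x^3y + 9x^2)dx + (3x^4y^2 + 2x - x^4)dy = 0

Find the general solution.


Check exactness: ∂M/∂y = 12x^3y^2 + 2 - 4x^3 and ∂N/∂x = 12x^3y^2 + 2 - 4x^3; equal, so the equation is exact.
Integrate M with respect to x (treating y as constant): ∫M dx = x^4y^3 + 2xy - x^4y + 3x^3 + h(y).
Differentiate w.r.t. y and set equal to N: all terms match, so h'(y) = 0 and h is a constant absorbed into C.
General solution: x^4y^3 + 2xy - x^4y + 3x^3 = C.


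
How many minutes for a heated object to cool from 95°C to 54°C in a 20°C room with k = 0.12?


From T(t) = T_a + (T₀ - T_a)e^(-kt), set T(t) = 54:
(54 - 20) / (95 - 20) = e^(-0.12t), so t = -ln(0.453)/0.12 ≈ 6.6 minutes.


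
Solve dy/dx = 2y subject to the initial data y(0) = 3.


General solution of y' = 2y is y = Ce^(2x).
Apply y(0) = 3: C = 3.
Particular solution: y = 3e^(2x).


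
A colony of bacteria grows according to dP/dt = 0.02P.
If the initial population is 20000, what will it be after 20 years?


The ODE dP/dt = 0.02P has solution P(t) = P(0)e^(0.02t).
Substitute P(0) = 20000 and t = 20: P(20) = 20000 e^(0.40) ≈ 29836.


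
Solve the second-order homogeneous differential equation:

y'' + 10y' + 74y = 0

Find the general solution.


Characteristic equation: r² + 10r + 74 = 0.
Discriminant is negative; roots r = -5 ± 7i (complex conjugate pair).
General solution uses e^(α x)(C₁ cos(β x) + C₂ sin(β x)): y = e^(-5x)(C₁cos(7x) + C₂sin(7x)).


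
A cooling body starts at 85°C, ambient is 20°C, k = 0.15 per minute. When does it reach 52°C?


From T(t) = T_a + (T₀ - T_a)e^(-kt), set T(t) = 52:
(52 - 20) / (85 - 20) = e^(-0.15t), so t = -ln(0.492)/0.15 ≈ 4.7 minutes.


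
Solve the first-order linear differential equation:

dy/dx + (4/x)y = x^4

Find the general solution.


P(x) = 4/x ⇒ μ = x^4.
(x^4 y)' = x^4·x^4 = x^8.
Integrate: x^4 y = x^9/(9) + C.
Solve for y: y = (1/9)x^5 + C/x^4.


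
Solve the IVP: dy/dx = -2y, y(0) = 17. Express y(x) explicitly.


General solution of y' = -2y is y = Ce^(-2x).
Apply y(0) = 17: C = 17.
Particular solution: y = 17e^(-2x).


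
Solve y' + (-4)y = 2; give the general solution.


P(x) = -4 ⇒ μ = e^(-4x).
(μ y)' = 2e^(-4x) ⇒ μ y = -(1/2)e^(-4x) + C.
Divide by μ: y = -1/2 + Ce^(4x).


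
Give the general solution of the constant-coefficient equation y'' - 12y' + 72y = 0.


Characteristic equation: r² - 12r + 72 = 0.
Discriminant is negative; roots r = 6 ± 6i (complex conjugate pair).
General solution uses e^(α x)(C₁ cos(β x) + C₂ sin(β x)): y = e^(6x)(C₁cos(6x) + C₂sin(6x)).


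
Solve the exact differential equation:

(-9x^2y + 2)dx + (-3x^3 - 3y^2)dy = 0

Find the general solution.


Check exactness: ∂M/∂y = -9x^2 and ∂N/∂x = -9x^2; equal, so the equation is exact.
Integrate M with respect to x (treating y as constant): ∫M dx = -3x^3y + 2x + h(y).
Differentiate w.r.t. y and set equal to N: the x-dependent terms already match, leaving h'(y) = -3y^2. Integrate: h(y) = -y^3.
So F(x,y) = -3x^3y - y^3 + 2x.
General solution: -3x^3y - y^3 + 2x = C.


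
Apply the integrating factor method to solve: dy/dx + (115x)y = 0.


P(x) = 115x ⇒ μ = e^((115/2)x²).
Q(x) = 0 so μ y is constant: y = Ce^(-(115/2)x²).


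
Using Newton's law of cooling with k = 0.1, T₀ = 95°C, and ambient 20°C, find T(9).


Newton's law: dT/dt = -k(T - T_a) has solution T(t) = T_a + (T₀ - T_a)e^(-kt).
Plug in T_a = 20, T₀ = 95, k = 0.1, t = 9: T(9) = 20 + (75)e^(-0.90) ≈ 50.5°C.


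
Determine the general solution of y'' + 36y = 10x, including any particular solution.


Homogeneous: r² + 36 = 0 ⇒ r = ±6i, y_h = C₁cos(6x) + C₂sin(6x).
Polynomial forcing; try y_p = Ax + B. Then y_p'' + 36 y_p = 36(Ax + B) = 10x, so B = 0 and A = 5/18.
General solution: y = C₁cos(6x) + C₂sin(6x) + (5/18)x.


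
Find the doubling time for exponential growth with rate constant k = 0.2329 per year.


Exponential growth: P(t) = P₀ e^(0.2329t). Set P(t)/P₀ = 2: e^(0.2329t) = 2.
Solve: t = ln(2)/0.2329 ≈ 2.98 years.


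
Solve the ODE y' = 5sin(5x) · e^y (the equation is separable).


Separate: e^(-y) dy = 5sin(5x) dx.
Integrate: -e^(-y) = -cos(5x) + C₀.
Rearrange: e^(-y) = cos(5x) + C.


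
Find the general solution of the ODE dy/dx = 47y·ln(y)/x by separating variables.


Separate: dy/[y ln(y)] = 47 dx/x.
Substitute u = ln(y): du/u = 47 dx/x.
Integrate: ln|ln(y)| = 47ln|x| + C₀, hence ln(y) = C·x^47.


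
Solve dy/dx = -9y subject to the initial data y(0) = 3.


General solution of y' = -9y is y = Ce^(-9x).
Apply y(0) = 3: C = 3.
Particular solution: y = 3e^(-9x).


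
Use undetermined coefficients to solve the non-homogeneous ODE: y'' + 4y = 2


Homogeneous part: r² + 4 = 0 ⇒ r = ±2i, so y_h = C₁cos(2x) + C₂sin(2x).
Try constant y_p = A; plug in: 4A = 2 ⇒ A = 1/2.
General solution: y = C₁cos(2x) + C₂sin(2x) + 1/2.


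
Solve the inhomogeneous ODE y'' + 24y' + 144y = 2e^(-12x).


Characteristic polynomial (r + 12)² = 0; repeated root r = -12.
y_h = (C₁ + C₂x)e^(-12x). Forcing matches the repeated root (resonance), so try y_p = Ax² e^(-12x).
Substitute and solve for A: 2A = 2, so A = 1.
General solution: y = (C₁ + C₂x + x²)e^(-12x).


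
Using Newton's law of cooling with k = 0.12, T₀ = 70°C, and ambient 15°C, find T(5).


Newton's law: dT/dt = -k(T - T_a) has solution T(t) = T_a + (T₀ - T_a)e^(-kt).
Plug in T_a = 15, T₀ = 70, k = 0.12, t = 5: T(5) = 15 + (55)e^(-0.60) ≈ 45.2°C.


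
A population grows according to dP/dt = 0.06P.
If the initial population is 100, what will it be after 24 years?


The ODE dP/dt = 0.06P has solution P(t) = P(0)e^(0.06t).
Substitute P(0) = 100 and t = 24: P(24) = 100 e^(1.44) ≈ 422.


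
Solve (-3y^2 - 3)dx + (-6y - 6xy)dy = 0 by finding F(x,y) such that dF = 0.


Check exactness: ∂M/∂y = -6y and ∂N/∂x = -6y; equal, so the equation is exact.
Integrate M with respect to x (treating y as constant): ∫M dx = -3xy^2 - 3x + h(y).
Differentiate w.r.t. y and set equal to N: the x-dependent terms already match, leaving h'(y) = -6y. Integrate: h(y) = -3y^2.
So F(x,y) = -3y^2 - 3xy^2 - 3x.
General solution: -3y^2 - 3xy^2 - 3x = C.


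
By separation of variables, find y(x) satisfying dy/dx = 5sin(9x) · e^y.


Separate: e^(-y) dy = 5sin(9x) dx.
Integrate: -e^(-y) = -(5/9)cos(9x) + C₀.
Rearrange: e^(-y) = (5/9)cos(9x) + C.


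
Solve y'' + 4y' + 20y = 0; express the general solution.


Characteristic equation: r² + 4r + 20 = 0.
Discriminant is negative; roots r = -2 ± 4i (complex conjugate pair).
General solution uses e^(α x)(C₁ cos(β x) + C₂ sin(β x)): y = e^(-2x)(C₁cos(4x) + C₂sin(4x)).


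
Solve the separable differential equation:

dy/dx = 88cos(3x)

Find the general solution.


g(y) = 1, so integrate directly: y = ∫ 88cos(3x) dx = (88/3)sin(3x) + C.


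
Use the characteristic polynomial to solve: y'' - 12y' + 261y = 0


Characteristic equation: r² - 12r + 261 = 0.
Discriminant is negative; roots r = 6 ± 15i (complex conjugate pair).
General solution uses e^(α x)(C₁ cos(β x) + C₂ sin(β x)): y = e^(6x)(C₁cos(15x) + C₂sin(15x)).


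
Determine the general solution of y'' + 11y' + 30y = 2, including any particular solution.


Characteristic roots of r² + 11r + 30 = 0 are -5, -6.
y_h = C₁e^(-5x) + C₂e^(-6x).
Constant forcing; try y_p = A. Then 30A = 2 ⇒ A = 1/15.
General solution: y = C₁e^(-5x) + C₂e^(-6x) + 1/15.


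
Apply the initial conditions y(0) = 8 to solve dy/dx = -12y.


General solution of y' = -12y is y = Ce^(-12x).
Apply y(0) = 8: C = 8.
Particular solution: y = 8e^(-12x).


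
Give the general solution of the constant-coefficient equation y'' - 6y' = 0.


Characteristic equation: r² - 6r = 0.
Factor: (r - 0)(r - 6) = 0 ⇒ r = 0, 6 (distinct real).
General solution: y = C₁ + C₂e^(6x).


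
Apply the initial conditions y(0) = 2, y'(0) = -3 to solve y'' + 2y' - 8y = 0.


Characteristic roots of r² + 2r - 8 = 0 are 2, -4.
General solution y = c₁ e^(2x) + c₂ e^(-4x).
Apply y(0) = 2: c₁ + c₂ = 2. Apply y'(0) = -3: 2 c₁ - 4 c₂ = -3.
Solve: c₁ = 5/6, c₂ = 7/6.
Particular solution: y = (5/6)e^(2x) + (7/6)e^(-4x).


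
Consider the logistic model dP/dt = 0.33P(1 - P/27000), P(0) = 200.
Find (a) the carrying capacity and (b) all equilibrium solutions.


Logistic ODE dP/dt = 0.33P(1 - P/27000) has equilibria where dP/dt = 0, i.e. P = 0 or P = 27000.
The coefficient (1 - P/K) = 0 when P = K, identifying K = 27000 as the carrying capacity.
(a) K = 27000; (b) equilibria P = 0 and P = 27000.


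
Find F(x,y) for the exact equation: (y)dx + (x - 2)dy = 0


Check exactness: ∂M/∂y = 1 and ∂N/∂x = 1; equal, so the equation is exact.
Integrate M with respect to x (treating y as constant): ∫M dx = xy + h(y).
Differentiate w.r.t. y and set equal to N: the x-dependent terms already match, leaving h'(y) = -2. Integrate: h(y) = -2y.
So F(x,y) = xy - 2y.
General solution: xy - 2y = C.


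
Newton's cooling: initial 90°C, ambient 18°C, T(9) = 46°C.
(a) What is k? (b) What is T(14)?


Newton's law: T(t) = T_a + (T₀ - T_a)e^(-kt).
(a) Use T(9) = 46: (46 - 18)/(90 - 18) = e^(-k·9), so k = -ln(0.389)/9 ≈ 0.1049.
(b) Apply k to t = 14: T(14) = 18 + (72)e^(-1.469) ≈ 34.6°C.


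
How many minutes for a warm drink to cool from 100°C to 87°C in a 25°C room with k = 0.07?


From T(t) = T_a + (T₀ - T_a)e^(-kt), set T(t) = 87:
(87 - 25) / (100 - 25) = e^(-0.07t), so t = -ln(0.827)/0.07 ≈ 2.7 minutes.


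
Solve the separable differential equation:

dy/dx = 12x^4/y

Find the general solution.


Separate variables: y dy = 12x^4 dx.
Integrate both sides: y²/2 = (12/5)x^5 + C₀.
Multiply by 2: y² = (24/5)x^5 + C.


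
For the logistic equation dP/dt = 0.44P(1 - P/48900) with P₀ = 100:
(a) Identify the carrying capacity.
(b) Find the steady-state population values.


Logistic ODE dP/dt = 0.44P(1 - P/48900) has equilibria where dP/dt = 0, i.e. P = 0 or P = 48900.
The coefficient (1 - P/K) = 0 when P = K, identifying K = 48900 as the carrying capacity.
(a) K = 48900; (b) equilibria P = 0 and P = 48900.


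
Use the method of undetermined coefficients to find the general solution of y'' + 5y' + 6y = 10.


Characteristic roots of r² + 5r + 6 = 0 are -3, -2.
y_h = C₁e^(-3x) + C₂e^(-2x).
Constant forcing; try y_p = A. Then 6A = 10 ⇒ A = 5/3.
General solution: y = C₁e^(-3x) + C₂e^(-2x) + 5/3.


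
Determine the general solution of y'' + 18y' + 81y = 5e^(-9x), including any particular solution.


Characteristic polynomial (r + 9)² = 0; repeated root r = -9.
y_h = (C₁ + C₂x)e^(-9x). Forcing matches the repeated root (resonance), so try y_p = Ax² e^(-9x).
Substitute and solve for A: 2A = 5, so A = 5/2.
General solution: y = (C₁ + C₂x + (5/2)x²)e^(-9x).


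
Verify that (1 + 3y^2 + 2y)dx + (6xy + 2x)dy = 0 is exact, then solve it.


Check exactness: ∂M/∂y = 6y + 2 and ∂N/∂x = 6y + 2; equal, so the equation is exact.
Integrate M with respect to x (treating y as constant): ∫M dx = x + 3xy^2 + 2xy + h(y).
Differentiate w.r.t. y and set equal to N: all terms match, so h'(y) = 0 and h is a constant absorbed into C.
General solution: x + 3xy^2 + 2xy = C.


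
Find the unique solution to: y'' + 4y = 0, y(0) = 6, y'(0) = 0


Characteristic roots of r² + 4 = 0 are ±2i, so y = C₁cos(2x) + C₂sin(2x).
Apply y(0) = 6: C₁ = 6. Differentiate and apply y'(0) = 0: 2·C₂ = 0, so C₂ = 0.
Particular solution: y = 6cos(2x).


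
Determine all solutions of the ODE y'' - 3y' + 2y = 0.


Characteristic equation: r² - 3r + 2 = 0.
Factor: (r - 1)(r - 2) = 0 ⇒ r = 1, 2 (distinct real).
General solution: y = C₁e^(x) + C₂e^(2x).


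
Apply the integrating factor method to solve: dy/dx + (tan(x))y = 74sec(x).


P(x) = tan(x) ⇒ μ = e^(∫tan(x)dx) = sec(x).
(sec(x) y)' = 74sec²(x) ⇒ sec(x) y = 74tan(x) + C.
Multiply by cos(x): y = 74sin(x) + C·cos(x).


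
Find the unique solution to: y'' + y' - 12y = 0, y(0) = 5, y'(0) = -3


Characteristic roots of r² + r - 12 = 0 are -4, 3.
General solution y = c₁ e^(-4x) + c₂ e^(3x).
Apply y(0) = 5: c₁ + c₂ = 5. Apply y'(0) = -3: -4 c₁ + 3 c₂ = -3.
Solve: c₁ = 18/7, c₂ = 17/7.
Particular solution: y = (18/7)e^(-4x) + (17/7)e^(3x).


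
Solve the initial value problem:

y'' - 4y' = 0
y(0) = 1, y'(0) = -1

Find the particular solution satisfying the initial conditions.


Characteristic roots of r² - 4r = 0 are 0, 4.
General solution y = c₁ + c₂ e^(4x).
Apply y(0) = 1: c₁ + c₂ = 1. Apply y'(0) = -1: 0 c₁ + 4 c₂ = -1.
Solve: c₁ = 5/4, c₂ = -1/4.
Particular solution: y = 5/4 - (1/4)e^(4x).


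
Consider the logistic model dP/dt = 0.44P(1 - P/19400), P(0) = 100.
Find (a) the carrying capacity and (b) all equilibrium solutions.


Logistic ODE dP/dt = 0.44P(1 - P/19400) has equilibria where dP/dt = 0, i.e. P = 0 or P = 19400.
The coefficient (1 - P/K) = 0 when P = K, identifying K = 19400 as the carrying capacity.
(a) K = 19400; (b) equilibria P = 0 and P = 19400.


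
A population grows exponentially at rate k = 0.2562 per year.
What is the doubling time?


Exponential growth: P(t) = P₀ e^(0.2562t). Set P(t)/P₀ = 2: e^(0.2562t) = 2.
Solve: t = ln(2)/0.2562 ≈ 2.71 years.


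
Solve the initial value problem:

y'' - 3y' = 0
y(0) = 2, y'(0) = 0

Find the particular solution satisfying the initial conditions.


Characteristic roots of r² - 3r = 0 are 0, 3.
General solution y = c₁ + c₂ e^(3x).
Apply y(0) = 2: c₁ + c₂ = 2. Apply y'(0) = 0: 0 c₁ + 3 c₂ = 0.
Solve: c₁ = 2, c₂ = 0.
Particular solution: y = 2 + 0e^(3x).


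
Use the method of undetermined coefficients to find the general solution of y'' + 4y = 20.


Homogeneous part: r² + 4 = 0 ⇒ r = ±2i, so y_h = C₁cos(2x) + C₂sin(2x).
Try constant y_p = A; plug in: 4A = 20 ⇒ A = 5.
General solution: y = C₁cos(2x) + C₂sin(2x) + 5.


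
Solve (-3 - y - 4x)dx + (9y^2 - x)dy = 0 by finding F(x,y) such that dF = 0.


Check exactness: ∂M/∂y = -1 and ∂N/∂x = -1; equal, so the equation is exact.
Integrate M with respect to x (treating y as constant): ∫M dx = -3x - xy - 2x^2 + h(y).
Differentiate w.r.t. y and set equal to N: the x-dependent terms already match, leaving h'(y) = 9y^2. Integrate: h(y) = 3y^3.
So F(x,y) = 3y^3 - 3x - xy - 2x^2.
General solution: 3y^3 - 3x - xy - 2x^2 = C.


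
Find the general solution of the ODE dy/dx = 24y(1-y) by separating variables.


Separate: dy/[y(1-y)] = 24 dx.
Partial fractions: 1/[y(1-y)] = 1/y + 1/(1-y).
Integrate: ln|y/(1-y)| = 24x + C₀.
Solve for y: y = 1/(1 + Ce^(-24x)).


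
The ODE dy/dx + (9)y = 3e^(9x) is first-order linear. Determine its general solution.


P(x) = 9 ⇒ μ = e^(9x).
(μ y)' = 3e^(18x) ⇒ μ y = (3/18)e^(18x) + C.
Divide by μ: y = (1/6)e^(9x) + Ce^(-9x).


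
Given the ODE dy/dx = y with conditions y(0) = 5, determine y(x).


General solution of y' = y is y = Ce^(x).
Apply y(0) = 5: C = 5.
Particular solution: y = 5e^(x).


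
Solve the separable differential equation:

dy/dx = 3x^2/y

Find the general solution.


Separate variables: y dy = 3x^2 dx.
Integrate both sides: y²/2 = x^3 + C₀.
Multiply by 2: y² = 2x^3 + C.


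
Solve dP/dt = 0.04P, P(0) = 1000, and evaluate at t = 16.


The ODE dP/dt = 0.04P has solution P(t) = P(0)e^(0.04t).
Substitute P(0) = 1000 and t = 16: P(16) = 1000 e^(0.64) ≈ 1896.


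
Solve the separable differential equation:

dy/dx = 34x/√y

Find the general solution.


Separate: √y dy = 34x dx.
Integrate: (2/3)y^(3/2) = 17x² + C.


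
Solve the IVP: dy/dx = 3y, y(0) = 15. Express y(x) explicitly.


General solution of y' = 3y is y = Ce^(3x).
Apply y(0) = 15: C = 15.
Particular solution: y = 15e^(3x).


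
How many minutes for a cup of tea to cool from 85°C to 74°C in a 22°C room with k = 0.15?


From T(t) = T_a + (T₀ - T_a)e^(-kt), set T(t) = 74:
(74 - 22) / (85 - 22) = e^(-0.15t), so t = -ln(0.825)/0.15 ≈ 1.3 minutes.


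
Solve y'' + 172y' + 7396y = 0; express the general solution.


Characteristic equation: r² + 172r + 7396 = 0, i.e. (r + 86)² = 0.
Repeated root r = -86; include an x factor for the second linearly independent solution.
General solution: y = (C₁ + C₂x)e^(-86x).


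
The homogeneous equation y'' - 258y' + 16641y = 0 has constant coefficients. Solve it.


Characteristic equation: r² - 258r + 16641 = 0, i.e. (r - 129)² = 0.
Repeated root r = 129; include an x factor for the second linearly independent solution.
General solution: y = (C₁ + C₂x)e^(129x).


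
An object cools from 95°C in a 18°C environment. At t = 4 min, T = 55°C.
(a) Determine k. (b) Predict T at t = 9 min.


Newton's law: T(t) = T_a + (T₀ - T_a)e^(-kt).
(a) Use T(4) = 55: (55 - 18)/(95 - 18) = e^(-k·4), so k = -ln(0.481)/4 ≈ 0.1832.
(b) Apply k to t = 9: T(9) = 18 + (77)e^(-1.649) ≈ 32.8°C.


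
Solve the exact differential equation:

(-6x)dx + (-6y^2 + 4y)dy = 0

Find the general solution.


Check exactness: ∂M/∂y = 0 and ∂N/∂x = 0; equal, so the equation is exact.
Integrate M with respect to x (treating y as constant): ∫M dx = -3x^2 + h(y).
Differentiate w.r.t. y and set equal to N: the x-dependent terms already match, leaving h'(y) = -6y^2 + 4y. Integrate: h(y) = -2y^3 + 2y^2.
So F(x,y) = -3x^2 - 2y^3 + 2y^2.
General solution: -3x^2 - 2y^3 + 2y^2 = C.


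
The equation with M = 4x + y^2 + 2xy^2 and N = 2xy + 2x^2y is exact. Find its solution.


Check exactness: ∂M/∂y = 2y + 4xy and ∂N/∂x = 2y + 4xy; equal, so the equation is exact.
Integrate M with respect to x (treating y as constant): ∫M dx = 2x^2 + xy^2 + x^2y^2 + h(y).
Differentiate w.r.t. y and set equal to N: all terms match, so h'(y) = 0 and h is a constant absorbed into C.
General solution: 2x^2 + xy^2 + x^2y^2 = C.


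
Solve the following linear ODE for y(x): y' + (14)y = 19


P(x) = 14, Q(x) = 19; integrating factor μ = e^(14x).
(μ y)' = 19e^(14x) ⇒ μ y = (19/14)e^(14x) + C.
Divide by μ: y = 19/14 + Ce^(-14x).


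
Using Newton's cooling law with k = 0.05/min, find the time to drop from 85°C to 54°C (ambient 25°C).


From T(t) = T_a + (T₀ - T_a)e^(-kt), set T(t) = 54:
(54 - 25) / (85 - 25) = e^(-0.05t), so t = -ln(0.483)/0.05 ≈ 14.5 minutes.


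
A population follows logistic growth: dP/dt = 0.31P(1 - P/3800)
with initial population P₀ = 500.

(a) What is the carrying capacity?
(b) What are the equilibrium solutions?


Logistic ODE dP/dt = 0.31P(1 - P/3800) has equilibria where dP/dt = 0, i.e. P = 0 or P = 3800.
The coefficient (1 - P/K) = 0 when P = K, identifying K = 3800 as the carrying capacity.
(a) K = 3800; (b) equilibria P = 0 and P = 3800.


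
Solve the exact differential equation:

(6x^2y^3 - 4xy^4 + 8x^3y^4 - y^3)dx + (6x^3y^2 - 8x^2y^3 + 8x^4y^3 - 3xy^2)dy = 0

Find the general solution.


Check exactness: ∂M/∂y = 18x^2y^2 - 16xy^3 + 32x^3y^3 - 3y^2 and ∂N/∂x = 18x^2y^2 - 16xy^3 + 32x^3y^3 - 3y^2; equal, so the equation is exact.
Integrate M with respect to x (treating y as constant): ∫M dx = 2x^3y^3 - 2x^2y^4 + 2x^4y^4 - xy^3 + h(y).
Differentiate w.r.t. y and set equal to N: all terms match, so h'(y) = 0 and h is a constant absorbed into C.
General solution: 2x^3y^3 - 2x^2y^4 + 2x^4y^4 - xy^3 = C.


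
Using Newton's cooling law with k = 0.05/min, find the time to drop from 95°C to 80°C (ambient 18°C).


From T(t) = T_a + (T₀ - T_a)e^(-kt), set T(t) = 80:
(80 - 18) / (95 - 18) = e^(-0.05t), so t = -ln(0.805)/0.05 ≈ 4.3 minutes.


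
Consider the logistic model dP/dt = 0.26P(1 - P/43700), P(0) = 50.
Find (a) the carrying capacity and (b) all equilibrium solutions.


Logistic ODE dP/dt = 0.26P(1 - P/43700) has equilibria where dP/dt = 0, i.e. P = 0 or P = 43700.
The coefficient (1 - P/K) = 0 when P = K, identifying K = 43700 as the carrying capacity.
(a) K = 43700; (b) equilibria P = 0 and P = 43700.


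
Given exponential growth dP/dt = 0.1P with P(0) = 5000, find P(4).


The ODE dP/dt = 0.1P has solution P(t) = P(0)e^(0.1t).
Substitute P(0) = 5000 and t = 4: P(4) = 5000 e^(0.40) ≈ 7459.


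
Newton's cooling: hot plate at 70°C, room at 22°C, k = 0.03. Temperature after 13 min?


Newton's law: dT/dt = -k(T - T_a) has solution T(t) = T_a + (T₀ - T_a)e^(-kt).
Plug in T_a = 22, T₀ = 70, k = 0.03, t = 13: T(13) = 22 + (48)e^(-0.39) ≈ 54.5°C.


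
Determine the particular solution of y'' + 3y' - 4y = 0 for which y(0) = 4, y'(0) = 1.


Characteristic roots of r² + 3r - 4 = 0 are 1, -4.
General solution y = c₁ e^(x) + c₂ e^(-4x).
Apply y(0) = 4: c₁ + c₂ = 4. Apply y'(0) = 1: 1 c₁ - 4 c₂ = 1.
Solve: c₁ = 17/5, c₂ = 3/5.
Particular solution: y = (17/5)e^(x) + (3/5)e^(-4x).


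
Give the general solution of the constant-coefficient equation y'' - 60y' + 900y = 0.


Characteristic equation: r² - 60r + 900 = 0, i.e. (r - 30)² = 0.
Repeated root r = 30; include an x factor for the second linearly independent solution.
General solution: y = (C₁ + C₂x)e^(30x).


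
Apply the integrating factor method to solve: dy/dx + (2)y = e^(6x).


P(x) = 2 ⇒ μ = e^(2x).
(μ y)' = e^(8x) ⇒ μ y = e^(8x)/8 + C.
Divide by μ: y = (1/8)e^(6x) + Ce^(-2x).


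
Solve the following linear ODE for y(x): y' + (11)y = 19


P(x) = 11, Q(x) = 19; integrating factor μ = e^(11x).
(μ y)' = 19e^(11x) ⇒ μ y = (19/11)e^(11x) + C.
Divide by μ: y = 19/11 + Ce^(-11x).


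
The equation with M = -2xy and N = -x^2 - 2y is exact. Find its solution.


Check exactness: ∂M/∂y = -2x and ∂N/∂x = -2x; equal, so the equation is exact.
Integrate M with respect to x (treating y as constant): ∫M dx = -x^2y + h(y).
Differentiate w.r.t. y and set equal to N: the x-dependent terms already match, leaving h'(y) = -2y. Integrate: h(y) = -y^2.
So F(x,y) = -x^2y - y^2.
General solution: -x^2y - y^2 = C.


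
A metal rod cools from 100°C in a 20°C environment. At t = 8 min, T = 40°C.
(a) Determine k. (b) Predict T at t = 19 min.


Newton's law: T(t) = T_a + (T₀ - T_a)e^(-kt).
(a) Use T(8) = 40: (40 - 20)/(100 - 20) = e^(-k·8), so k = -ln(0.250)/8 ≈ 0.1733.
(b) Apply k to t = 19: T(19) = 20 + (80)e^(-3.292) ≈ 23.0°C.


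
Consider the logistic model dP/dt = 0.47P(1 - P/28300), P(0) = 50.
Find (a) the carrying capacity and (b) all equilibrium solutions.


Logistic ODE dP/dt = 0.47P(1 - P/28300) has equilibria where dP/dt = 0, i.e. P = 0 or P = 28300.
The coefficient (1 - P/K) = 0 when P = K, identifying K = 28300 as the carrying capacity.
(a) K = 28300; (b) equilibria P = 0 and P = 28300.


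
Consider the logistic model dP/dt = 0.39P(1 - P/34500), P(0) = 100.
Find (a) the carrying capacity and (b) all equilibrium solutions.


Logistic ODE dP/dt = 0.39P(1 - P/34500) has equilibria where dP/dt = 0, i.e. P = 0 or P = 34500.
The coefficient (1 - P/K) = 0 when P = K, identifying K = 34500 as the carrying capacity.
(a) K = 34500; (b) equilibria P = 0 and P = 34500.


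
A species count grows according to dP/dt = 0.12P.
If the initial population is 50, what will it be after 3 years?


The ODE dP/dt = 0.12P has solution P(t) = P(0)e^(0.12t).
Substitute P(0) = 50 and t = 3: P(3) = 50 e^(0.36) ≈ 72.


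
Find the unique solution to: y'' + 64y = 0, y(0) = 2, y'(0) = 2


Characteristic roots of r² + 64 = 0 are ±8i, so y = C₁cos(8x) + C₂sin(8x).
Apply y(0) = 2: C₁ = 2. Differentiate and apply y'(0) = 2: 8·C₂ = 2, so C₂ = 1/4.
Particular solution: y = 2cos(8x) + (1/4)sin(8x).


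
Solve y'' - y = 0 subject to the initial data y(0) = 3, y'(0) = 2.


Characteristic roots of r² - 1 = 0 are -1, 1.
General solution y = c₁ e^(-x) + c₂ e^(x).
Apply y(0) = 3: c₁ + c₂ = 3. Apply y'(0) = 2: -1 c₁ + 1 c₂ = 2.
Solve: c₁ = 1/2, c₂ = 5/2.
Particular solution: y = (1/2)e^(-x) + (5/2)e^(x).


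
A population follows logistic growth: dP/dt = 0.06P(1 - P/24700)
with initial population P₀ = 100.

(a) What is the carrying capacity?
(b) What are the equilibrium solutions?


Logistic ODE dP/dt = 0.06P(1 - P/24700) has equilibria where dP/dt = 0, i.e. P = 0 or P = 24700.
The coefficient (1 - P/K) = 0 when P = K, identifying K = 24700 as the carrying capacity.
(a) K = 24700; (b) equilibria P = 0 and P = 24700.


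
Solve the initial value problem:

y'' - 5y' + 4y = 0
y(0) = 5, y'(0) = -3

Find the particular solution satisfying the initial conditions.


Characteristic roots of r² - 5r + 4 = 0 are 1, 4.
General solution y = c₁ e^(x) + c₂ e^(4x).
Apply y(0) = 5: c₁ + c₂ = 5. Apply y'(0) = -3: 1 c₁ + 4 c₂ = -3.
Solve: c₁ = 23/3, c₂ = -8/3.
Particular solution: y = (23/3)e^(x) - (8/3)e^(4x).


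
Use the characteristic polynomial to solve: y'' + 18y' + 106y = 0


Characteristic equation: r² + 18r + 106 = 0.
Discriminant is negative; roots r = -9 ± 5i (complex conjugate pair).
General solution uses e^(α x)(C₁ cos(β x) + C₂ sin(β x)): y = e^(-9x)(C₁cos(5x) + C₂sin(5x)).


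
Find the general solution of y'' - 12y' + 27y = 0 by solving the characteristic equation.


Characteristic equation: r² - 12r + 27 = 0.
Factor: (r - 9)(r - 3) = 0 ⇒ r = 9, 3 (distinct real).
General solution: y = C₁e^(9x) + C₂e^(3x).


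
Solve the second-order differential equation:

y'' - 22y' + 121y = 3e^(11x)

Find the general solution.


Characteristic polynomial (r - 11)² = 0; repeated root r = 11.
y_h = (C₁ + C₂x)e^(11x). Forcing matches the repeated root (resonance), so try y_p = Ax² e^(11x).
Substitute and solve for A: 2A = 3, so A = 3/2.
General solution: y = (C₁ + C₂x + (3/2)x²)e^(11x).


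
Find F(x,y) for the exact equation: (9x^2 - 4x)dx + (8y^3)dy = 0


Check exactness: ∂M/∂y = 0 and ∂N/∂x = 0; equal, so the equation is exact.
Integrate M with respect to x (treating y as constant): ∫M dx = 3x^3 - 2x^2 + h(y).
Differentiate w.r.t. y and set equal to N: the x-dependent terms already match, leaving h'(y) = 8y^3. Integrate: h(y) = 2y^4.
So F(x,y) = 3x^3 + 2y^4 - 2x^2.
General solution: 3x^3 + 2y^4 - 2x^2 = C.


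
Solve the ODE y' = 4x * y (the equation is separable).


Separate variables: dy/y = 4x dx.
Integrate: ln|y| = 2x^2 + C₀.
Exponentiate: y = Ce^(2x^2).


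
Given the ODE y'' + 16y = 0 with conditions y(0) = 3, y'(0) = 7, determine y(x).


Characteristic roots of r² + 16 = 0 are ±4i, so y = C₁cos(4x) + C₂sin(4x).
Apply y(0) = 3: C₁ = 3. Differentiate and apply y'(0) = 7: 4·C₂ = 7, so C₂ = 7/4.
Particular solution: y = 3cos(4x) + (7/4)sin(4x).


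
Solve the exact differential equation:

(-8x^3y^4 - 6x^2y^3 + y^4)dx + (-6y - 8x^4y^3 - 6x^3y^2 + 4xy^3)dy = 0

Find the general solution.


Check exactness: ∂M/∂y = -32x^3y^3 - 18x^2y^2 + 4y^3 and ∂N/∂x = -32x^3y^3 - 18x^2y^2 + 4y^3; equal, so the equation is exact.
Integrate M with respect to x (treating y as constant): ∫M dx = -2x^4y^4 - 2x^3y^3 + xy^4 + h(y).
Differentiate w.r.t. y and set equal to N: the x-dependent terms already match, leaving h'(y) = -6y. Integrate: h(y) = -3y^2.
So F(x,y) = -3y^2 - 2x^4y^4 - 2x^3y^3 + xy^4.
General solution: -3y^2 - 2x^4y^4 - 2x^3y^3 + xy^4 = C.


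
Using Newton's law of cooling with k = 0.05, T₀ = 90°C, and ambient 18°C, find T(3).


Newton's law: dT/dt = -k(T - T_a) has solution T(t) = T_a + (T₀ - T_a)e^(-kt).
Plug in T_a = 18, T₀ = 90, k = 0.05, t = 3: T(3) = 18 + (72)e^(-0.15) ≈ 80.0°C.


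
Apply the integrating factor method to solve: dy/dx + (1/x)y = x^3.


P(x) = 1/x ⇒ μ = x^1.
(x^1 y)' = x^1·x^3 = x^4.
Integrate: x^1 y = x^5/(5) + C.
Solve for y: y = (1/5)x^4 + C/x^1.


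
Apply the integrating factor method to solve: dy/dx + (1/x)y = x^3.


P(x) = 1/x ⇒ μ = x^1.
(x^1 y)' = x^4 ⇒ x^1 y = x^5/(5) + C.
Solve for y: y = (1/5)x^4 + C/x^1.


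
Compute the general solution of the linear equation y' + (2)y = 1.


P(x) = 2, Q(x) = 1; integrating factor μ = e^(2x).
(μ y)' = e^(2x) ⇒ μ y = (1/2)e^(2x) + C.
Divide by μ: y = 1/2 + Ce^(-2x).


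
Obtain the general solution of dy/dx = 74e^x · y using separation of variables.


Separate variables: dy/y = 74e^x dx.
Integrate: ln|y| = 74e^x + C₀.
Exponentiate: y = Ce^(74e^x).


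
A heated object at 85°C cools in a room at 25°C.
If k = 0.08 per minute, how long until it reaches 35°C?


From T(t) = T_a + (T₀ - T_a)e^(-kt), set T(t) = 35:
(35 - 25) / (85 - 25) = e^(-0.08t), so t = -ln(0.167)/0.08 ≈ 22.4 minutes.


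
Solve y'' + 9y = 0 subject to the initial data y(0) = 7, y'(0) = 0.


Characteristic roots of r² + 9 = 0 are ±3i, so y = C₁cos(3x) + C₂sin(3x).
Apply y(0) = 7: C₁ = 7. Differentiate and apply y'(0) = 0: 3·C₂ = 0, so C₂ = 0.
Particular solution: y = 7cos(3x).


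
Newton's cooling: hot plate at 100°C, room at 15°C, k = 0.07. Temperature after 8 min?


Newton's law: dT/dt = -k(T - T_a) has solution T(t) = T_a + (T₀ - T_a)e^(-kt).
Plug in T_a = 15, T₀ = 100, k = 0.07, t = 8: T(8) = 15 + (85)e^(-0.56) ≈ 63.6°C.


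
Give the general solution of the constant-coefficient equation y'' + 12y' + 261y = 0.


Characteristic equation: r² + 12r + 261 = 0.
Discriminant is negative; roots r = -6 ± 15i (complex conjugate pair).
General solution uses e^(α x)(C₁ cos(β x) + C₂ sin(β x)): y = e^(-6x)(C₁cos(15x) + C₂sin(15x)).


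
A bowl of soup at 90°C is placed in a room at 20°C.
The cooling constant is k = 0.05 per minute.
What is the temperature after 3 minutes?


Newton's law: dT/dt = -k(T - T_a) has solution T(t) = T_a + (T₀ - T_a)e^(-kt).
Plug in T_a = 20, T₀ = 90, k = 0.05, t = 3: T(3) = 20 + (70)e^(-0.15) ≈ 80.2°C.


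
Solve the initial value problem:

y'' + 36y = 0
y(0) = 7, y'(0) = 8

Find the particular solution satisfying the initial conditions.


Characteristic roots of r² + 36 = 0 are ±6i, so y = C₁cos(6x) + C₂sin(6x).
Apply y(0) = 7: C₁ = 7. Differentiate and apply y'(0) = 8: 6·C₂ = 8, so C₂ = 4/3.
Particular solution: y = 7cos(6x) + (4/3)sin(6x).


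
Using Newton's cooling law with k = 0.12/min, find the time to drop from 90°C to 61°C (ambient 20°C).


From T(t) = T_a + (T₀ - T_a)e^(-kt), set T(t) = 61:
(61 - 20) / (90 - 20) = e^(-0.12t), so t = -ln(0.586)/0.12 ≈ 4.5 minutes.


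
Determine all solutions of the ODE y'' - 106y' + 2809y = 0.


Characteristic equation: r² - 106r + 2809 = 0, i.e. (r - 53)² = 0.
Repeated root r = 53; include an x factor for the second linearly independent solution.
General solution: y = (C₁ + C₂x)e^(53x).


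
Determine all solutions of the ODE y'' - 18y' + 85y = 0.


Characteristic equation: r² - 18r + 85 = 0.
Discriminant is negative; roots r = 9 ± 2i (complex conjugate pair).
General solution uses e^(α x)(C₁ cos(β x) + C₂ sin(β x)): y = e^(9x)(C₁cos(2x) + C₂sin(2x)).


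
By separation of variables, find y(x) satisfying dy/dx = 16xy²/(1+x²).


Separate: dy/y² = 16x/(1+x²) dx.
Integrate LHS: ∫ dy/y² = -1/y.
Integrate RHS via u = 1+x²: 8ln(1+x²) + C.
Result: -1/y = 8ln(1+x²) + C.


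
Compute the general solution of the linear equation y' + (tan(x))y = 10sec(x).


P(x) = tan(x) ⇒ μ = e^(∫tan(x)dx) = sec(x).
(sec(x) y)' = 10sec²(x) ⇒ sec(x) y = 10tan(x) + C.
Multiply by cos(x): y = 10sin(x) + C·cos(x).


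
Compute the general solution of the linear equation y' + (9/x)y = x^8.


P(x) = 9/x ⇒ μ = x^9.
(x^9 y)' = x^17 ⇒ x^9 y = x^18/(18) + C.
Solve for y: y = (1/18)x^9 + C/x^9.


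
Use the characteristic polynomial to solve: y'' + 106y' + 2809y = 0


Characteristic equation: r² + 106r + 2809 = 0, i.e. (r + 53)² = 0.
Repeated root r = -53; include an x factor for the second linearly independent solution.
General solution: y = (C₁ + C₂x)e^(-53x).


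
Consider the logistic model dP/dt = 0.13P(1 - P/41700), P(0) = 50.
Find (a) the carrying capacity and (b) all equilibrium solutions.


Logistic ODE dP/dt = 0.13P(1 - P/41700) has equilibria where dP/dt = 0, i.e. P = 0 or P = 41700.
The coefficient (1 - P/K) = 0 when P = K, identifying K = 41700 as the carrying capacity.
(a) K = 41700; (b) equilibria P = 0 and P = 41700.


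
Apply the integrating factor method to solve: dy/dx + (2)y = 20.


P(x) = 2, Q(x) = 20; integrating factor μ = e^(2x).
(μ y)' = 20e^(2x) ⇒ μ y = 10e^(2x) + C.
Divide by μ: y = 10 + Ce^(-2x).


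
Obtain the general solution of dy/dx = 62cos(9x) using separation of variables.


g(y) = 1, so integrate directly: y = ∫ 62cos(9x) dx = (62/9)sin(9x) + C.


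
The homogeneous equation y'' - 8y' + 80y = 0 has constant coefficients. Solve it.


Characteristic equation: r² - 8r + 80 = 0.
Discriminant is negative; roots r = 4 ± 8i (complex conjugate pair).
General solution uses e^(α x)(C₁ cos(β x) + C₂ sin(β x)): y = e^(4x)(C₁cos(8x) + C₂sin(8x)).


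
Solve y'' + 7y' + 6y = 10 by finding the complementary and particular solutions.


Characteristic roots of r² + 7r + 6 = 0 are -6, -1.
y_h = C₁e^(-6x) + C₂e^(-x).
Constant forcing; try y_p = A. Then 6A = 10 ⇒ A = 5/3.
General solution: y = C₁e^(-6x) + C₂e^(-x) + 5/3.


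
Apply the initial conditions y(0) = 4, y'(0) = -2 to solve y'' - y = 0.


Characteristic roots of r² - 1 = 0 are -1, 1.
General solution y = c₁ e^(-x) + c₂ e^(x).
Apply y(0) = 4: c₁ + c₂ = 4. Apply y'(0) = -2: -1 c₁ + 1 c₂ = -2.
Solve: c₁ = 3, c₂ = 1.
Particular solution: y = 3e^(-x) + e^(x).


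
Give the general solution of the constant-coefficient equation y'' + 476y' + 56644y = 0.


Characteristic equation: r² + 476r + 56644 = 0, i.e. (r + 238)² = 0.
Repeated root r = -238; include an x factor for the second linearly independent solution.
General solution: y = (C₁ + C₂x)e^(-238x).


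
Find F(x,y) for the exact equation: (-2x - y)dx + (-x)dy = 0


Check exactness: ∂M/∂y = -1 and ∂N/∂x = -1; equal, so the equation is exact.
Integrate M with respect to x (treating y as constant): ∫M dx = -x^2 - xy + h(y).
Differentiate w.r.t. y and set equal to N: all terms match, so h'(y) = 0 and h is a constant absorbed into C.
General solution: -x^2 - xy = C.
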